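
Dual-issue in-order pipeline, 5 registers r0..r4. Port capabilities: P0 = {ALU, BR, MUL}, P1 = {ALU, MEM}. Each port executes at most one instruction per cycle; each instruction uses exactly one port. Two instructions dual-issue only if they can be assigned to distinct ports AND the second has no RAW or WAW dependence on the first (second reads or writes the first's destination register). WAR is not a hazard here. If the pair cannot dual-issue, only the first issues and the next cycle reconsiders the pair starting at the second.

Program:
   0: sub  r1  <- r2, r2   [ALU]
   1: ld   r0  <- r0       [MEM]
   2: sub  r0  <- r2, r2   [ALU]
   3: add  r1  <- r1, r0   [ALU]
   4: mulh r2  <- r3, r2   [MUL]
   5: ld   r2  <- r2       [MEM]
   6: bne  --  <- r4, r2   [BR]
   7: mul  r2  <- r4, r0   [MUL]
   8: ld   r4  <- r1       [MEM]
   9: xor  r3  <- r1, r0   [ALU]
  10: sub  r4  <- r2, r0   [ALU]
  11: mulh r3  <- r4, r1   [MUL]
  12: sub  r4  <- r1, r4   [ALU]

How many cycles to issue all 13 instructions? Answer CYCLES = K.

CYCLES = 8

c0: i0/i1 sub ld  2-wide
c1: i2 sub  RAW r0
c2: i3/i4 add mulh  2-wide
c3: i5 ld  RAW r2
c4: i6 bne  no-port BR/MUL
c5: i7/i8 mul ld  2-wide
c6: i9/i10 xor sub  2-wide
c7: i11/i12 mulh sub  2-wide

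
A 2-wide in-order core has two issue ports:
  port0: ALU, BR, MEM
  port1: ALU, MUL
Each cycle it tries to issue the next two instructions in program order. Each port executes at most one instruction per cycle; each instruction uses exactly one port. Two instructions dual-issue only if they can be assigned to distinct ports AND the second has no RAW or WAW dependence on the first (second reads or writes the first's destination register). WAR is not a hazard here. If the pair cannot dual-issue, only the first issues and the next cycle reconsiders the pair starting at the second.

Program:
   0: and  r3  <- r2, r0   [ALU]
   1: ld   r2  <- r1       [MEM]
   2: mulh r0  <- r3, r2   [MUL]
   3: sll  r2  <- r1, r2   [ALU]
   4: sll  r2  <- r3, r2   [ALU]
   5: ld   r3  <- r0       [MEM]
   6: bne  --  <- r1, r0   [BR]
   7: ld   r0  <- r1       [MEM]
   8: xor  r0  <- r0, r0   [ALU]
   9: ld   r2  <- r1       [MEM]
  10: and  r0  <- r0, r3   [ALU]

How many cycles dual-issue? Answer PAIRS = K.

PAIRS = 4

  cy0 -> i0,i1 (and/ld) pair
  cy1 -> i2,i3 (mulh/sll) pair
  cy2 -> i4,i5 (sll/ld) pair
  cy3 -> i6 (bne) no-port BR/MEM
  cy4 -> i7 (ld) RAW+WAW r0
  cy5 -> i8,i9 (xor/ld) pair
  cy6 -> i10 (and) tail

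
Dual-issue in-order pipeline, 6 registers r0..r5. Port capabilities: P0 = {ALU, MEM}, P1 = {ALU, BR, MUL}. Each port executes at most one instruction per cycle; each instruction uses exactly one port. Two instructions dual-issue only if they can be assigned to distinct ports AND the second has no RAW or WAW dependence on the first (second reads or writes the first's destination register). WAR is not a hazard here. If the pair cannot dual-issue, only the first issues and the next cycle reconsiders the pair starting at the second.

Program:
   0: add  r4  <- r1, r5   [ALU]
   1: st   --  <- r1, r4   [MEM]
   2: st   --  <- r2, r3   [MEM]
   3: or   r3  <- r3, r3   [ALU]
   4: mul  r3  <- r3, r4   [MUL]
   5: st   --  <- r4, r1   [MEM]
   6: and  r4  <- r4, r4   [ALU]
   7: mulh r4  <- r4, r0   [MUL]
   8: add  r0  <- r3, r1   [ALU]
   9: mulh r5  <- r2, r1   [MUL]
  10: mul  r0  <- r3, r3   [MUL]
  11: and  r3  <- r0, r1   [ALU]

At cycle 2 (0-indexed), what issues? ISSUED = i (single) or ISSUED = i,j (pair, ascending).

c0: i0 add.ALU  RAW r4
c1: i1 st.MEM  no-port MEM/MEM
c2: i2,i3 st.MEM or.ALU  dual
c3: i4,i5 mul.MUL st.MEM  dual
c4: i6 and.ALU  RAW+WAW r4
c5: i7,i8 mulh.MUL add.ALU  dual
c6: i9 mulh.MUL  no-port MUL/MUL
c7: i10 mul.MUL  RAW r0
c8: i11 and.ALU  tail

ISSUED = 2,3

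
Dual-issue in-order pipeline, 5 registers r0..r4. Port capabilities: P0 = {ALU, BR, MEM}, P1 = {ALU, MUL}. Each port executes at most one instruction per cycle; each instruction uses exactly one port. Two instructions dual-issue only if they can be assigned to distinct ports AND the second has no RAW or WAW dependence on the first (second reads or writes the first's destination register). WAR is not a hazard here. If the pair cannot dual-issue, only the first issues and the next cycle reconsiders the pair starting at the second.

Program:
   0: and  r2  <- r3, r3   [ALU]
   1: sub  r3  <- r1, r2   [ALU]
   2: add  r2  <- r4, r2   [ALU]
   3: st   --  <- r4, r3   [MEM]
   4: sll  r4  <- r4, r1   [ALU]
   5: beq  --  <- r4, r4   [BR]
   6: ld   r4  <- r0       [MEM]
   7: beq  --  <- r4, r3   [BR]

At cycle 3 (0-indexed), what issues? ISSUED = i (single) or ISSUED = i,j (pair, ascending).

ISSUED = 5

c0: i0 and  RAW r2
c1: i1,i2 sub add  dual
c2: i3,i4 st sll  dual
c3: i5 beq  no-port BR/MEM
c4: i6 ld  no-port MEM/BR
c5: i7 beq  tail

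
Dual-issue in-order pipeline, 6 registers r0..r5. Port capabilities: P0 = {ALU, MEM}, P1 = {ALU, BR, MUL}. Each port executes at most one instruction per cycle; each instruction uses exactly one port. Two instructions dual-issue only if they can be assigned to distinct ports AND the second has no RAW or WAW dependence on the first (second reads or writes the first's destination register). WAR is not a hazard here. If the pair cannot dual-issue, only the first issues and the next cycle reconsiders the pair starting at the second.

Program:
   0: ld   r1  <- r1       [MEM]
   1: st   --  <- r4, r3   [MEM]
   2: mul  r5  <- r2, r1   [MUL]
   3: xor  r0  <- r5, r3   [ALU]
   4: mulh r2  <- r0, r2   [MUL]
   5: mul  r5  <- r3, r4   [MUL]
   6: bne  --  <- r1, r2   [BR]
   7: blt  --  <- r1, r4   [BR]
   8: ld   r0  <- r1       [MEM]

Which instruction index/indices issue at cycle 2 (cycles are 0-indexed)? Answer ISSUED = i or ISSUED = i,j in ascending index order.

  cy0 -> i0 (ld.MEM) no-port MEM/MEM
  cy1 -> i1+i2 (st.MEM+mul.MUL) dual
  cy2 -> i3 (xor.ALU) RAW r0
  cy3 -> i4 (mulh.MUL) no-port MUL/MUL
  cy4 -> i5 (mul.MUL) no-port MUL/BR
  cy5 -> i6 (bne.BR) no-port BR/BR
  cy6 -> i7+i8 (blt.BR+ld.MEM) dual

ISSUED = 3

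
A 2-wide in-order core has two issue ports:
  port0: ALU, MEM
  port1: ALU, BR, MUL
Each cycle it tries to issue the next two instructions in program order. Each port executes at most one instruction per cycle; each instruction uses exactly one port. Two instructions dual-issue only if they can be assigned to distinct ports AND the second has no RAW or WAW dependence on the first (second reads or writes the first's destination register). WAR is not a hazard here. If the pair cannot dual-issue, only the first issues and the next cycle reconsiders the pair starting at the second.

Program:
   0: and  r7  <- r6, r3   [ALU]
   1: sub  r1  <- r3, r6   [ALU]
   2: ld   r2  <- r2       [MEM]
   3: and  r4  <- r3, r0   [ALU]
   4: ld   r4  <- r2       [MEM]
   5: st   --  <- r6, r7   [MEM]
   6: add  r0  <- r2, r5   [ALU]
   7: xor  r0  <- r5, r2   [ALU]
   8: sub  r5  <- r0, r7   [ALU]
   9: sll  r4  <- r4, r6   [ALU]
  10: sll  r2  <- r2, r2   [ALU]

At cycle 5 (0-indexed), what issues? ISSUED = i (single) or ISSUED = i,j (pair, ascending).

  cy0 -> i0+i1 (and.ALU/sub.ALU) pair
  cy1 -> i2+i3 (ld.MEM/and.ALU) pair
  cy2 -> i4 (ld.MEM) no-port MEM/MEM
  cy3 -> i5+i6 (st.MEM/add.ALU) pair
  cy4 -> i7 (xor.ALU) RAW r0
  cy5 -> i8+i9 (sub.ALU/sll.ALU) pair
  cy6 -> i10 (sll.ALU) tail

ISSUED = 8,9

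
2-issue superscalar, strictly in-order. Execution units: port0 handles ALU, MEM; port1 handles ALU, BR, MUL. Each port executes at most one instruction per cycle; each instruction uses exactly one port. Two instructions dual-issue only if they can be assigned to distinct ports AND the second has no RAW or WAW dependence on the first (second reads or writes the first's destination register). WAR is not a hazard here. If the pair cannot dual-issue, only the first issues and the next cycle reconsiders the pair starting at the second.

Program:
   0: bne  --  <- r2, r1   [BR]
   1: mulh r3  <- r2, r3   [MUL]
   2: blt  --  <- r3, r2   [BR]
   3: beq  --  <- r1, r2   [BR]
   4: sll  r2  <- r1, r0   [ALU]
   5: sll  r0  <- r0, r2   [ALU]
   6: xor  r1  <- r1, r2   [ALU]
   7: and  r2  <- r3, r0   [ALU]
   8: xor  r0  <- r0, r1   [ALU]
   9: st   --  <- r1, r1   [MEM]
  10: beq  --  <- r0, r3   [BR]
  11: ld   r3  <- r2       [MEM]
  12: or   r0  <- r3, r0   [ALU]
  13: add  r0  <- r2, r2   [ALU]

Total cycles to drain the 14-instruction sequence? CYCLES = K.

0. bne @i0  | no-port BR/MUL
1. mulh @i1  | no-port MUL/BR
2. blt @i2  | no-port BR/BR
3. beq/sll @i3,i4  | pair
4. sll/xor @i5,i6  | pair
5. and/xor @i7,i8  | pair
6. st/beq @i9,i10  | pair
7. ld @i11  | RAW r3
8. or @i12  | WAW r0
9. add @i13  | tail

CYCLES = 10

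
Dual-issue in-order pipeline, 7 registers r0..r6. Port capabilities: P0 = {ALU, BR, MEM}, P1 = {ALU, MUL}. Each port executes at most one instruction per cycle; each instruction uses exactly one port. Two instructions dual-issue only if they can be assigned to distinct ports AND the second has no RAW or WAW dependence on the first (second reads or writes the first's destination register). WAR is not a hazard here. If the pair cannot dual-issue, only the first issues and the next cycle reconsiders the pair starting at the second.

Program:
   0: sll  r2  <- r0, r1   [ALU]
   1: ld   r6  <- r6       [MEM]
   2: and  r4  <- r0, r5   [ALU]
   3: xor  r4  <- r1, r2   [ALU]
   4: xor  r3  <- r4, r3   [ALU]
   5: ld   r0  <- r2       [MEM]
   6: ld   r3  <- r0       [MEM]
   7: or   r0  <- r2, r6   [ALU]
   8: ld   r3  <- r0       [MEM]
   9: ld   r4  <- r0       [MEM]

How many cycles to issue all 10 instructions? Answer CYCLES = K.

c0: i0&i1 sll;ld  dual
c1: i2 and  WAW r4
c2: i3 xor  RAW r4
c3: i4&i5 xor;ld  dual
c4: i6&i7 ld;or  dual
c5: i8 ld  no-port MEM/MEM
c6: i9 ld  tail

CYCLES = 7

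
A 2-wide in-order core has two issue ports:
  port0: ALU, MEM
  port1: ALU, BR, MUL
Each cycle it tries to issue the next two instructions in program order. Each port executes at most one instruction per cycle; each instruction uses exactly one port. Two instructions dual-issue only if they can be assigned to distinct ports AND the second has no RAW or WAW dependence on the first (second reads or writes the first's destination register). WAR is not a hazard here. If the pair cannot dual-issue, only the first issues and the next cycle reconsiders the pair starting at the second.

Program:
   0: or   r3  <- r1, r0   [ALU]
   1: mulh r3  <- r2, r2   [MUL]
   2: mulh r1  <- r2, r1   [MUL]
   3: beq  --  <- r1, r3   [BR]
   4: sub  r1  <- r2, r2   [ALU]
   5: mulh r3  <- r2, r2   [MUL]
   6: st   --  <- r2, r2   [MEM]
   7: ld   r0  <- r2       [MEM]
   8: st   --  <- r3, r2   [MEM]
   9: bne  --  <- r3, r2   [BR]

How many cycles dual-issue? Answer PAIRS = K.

  cy0 -> i0 (or) WAW r3
  cy1 -> i1 (mulh) no-port MUL/MUL
  cy2 -> i2 (mulh) no-port MUL/BR
  cy3 -> i3&i4 (beq/sub) pair
  cy4 -> i5&i6 (mulh/st) pair
  cy5 -> i7 (ld) no-port MEM/MEM
  cy6 -> i8&i9 (st/bne) pair

PAIRS = 3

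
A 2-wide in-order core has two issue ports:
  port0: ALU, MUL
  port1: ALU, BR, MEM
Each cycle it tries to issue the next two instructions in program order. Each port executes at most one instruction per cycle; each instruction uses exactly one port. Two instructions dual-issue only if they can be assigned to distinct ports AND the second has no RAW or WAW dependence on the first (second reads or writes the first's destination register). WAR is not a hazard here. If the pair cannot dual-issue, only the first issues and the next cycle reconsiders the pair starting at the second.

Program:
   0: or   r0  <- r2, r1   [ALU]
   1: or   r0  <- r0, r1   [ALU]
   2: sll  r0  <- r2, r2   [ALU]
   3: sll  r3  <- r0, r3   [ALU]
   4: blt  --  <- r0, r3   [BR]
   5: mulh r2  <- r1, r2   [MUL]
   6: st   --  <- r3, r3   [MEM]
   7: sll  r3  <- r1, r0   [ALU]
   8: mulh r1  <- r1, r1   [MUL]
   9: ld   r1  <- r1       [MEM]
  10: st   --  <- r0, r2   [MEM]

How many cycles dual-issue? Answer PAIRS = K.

#0 head=0: or.ALU i0 RAW+WAW r0
#1 head=1: or.ALU i1 WAW r0
#2 head=2: sll.ALU i2 RAW r0
#3 head=3: sll.ALU i3 RAW r3
#4 head=4: blt.BR/mulh.MUL i4&i5 dual
#5 head=6: st.MEM/sll.ALU i6&i7 dual
#6 head=8: mulh.MUL i8 RAW+WAW r1
#7 head=9: ld.MEM i9 no-port MEM/MEM
#8 head=10: st.MEM i10 tail

PAIRS = 2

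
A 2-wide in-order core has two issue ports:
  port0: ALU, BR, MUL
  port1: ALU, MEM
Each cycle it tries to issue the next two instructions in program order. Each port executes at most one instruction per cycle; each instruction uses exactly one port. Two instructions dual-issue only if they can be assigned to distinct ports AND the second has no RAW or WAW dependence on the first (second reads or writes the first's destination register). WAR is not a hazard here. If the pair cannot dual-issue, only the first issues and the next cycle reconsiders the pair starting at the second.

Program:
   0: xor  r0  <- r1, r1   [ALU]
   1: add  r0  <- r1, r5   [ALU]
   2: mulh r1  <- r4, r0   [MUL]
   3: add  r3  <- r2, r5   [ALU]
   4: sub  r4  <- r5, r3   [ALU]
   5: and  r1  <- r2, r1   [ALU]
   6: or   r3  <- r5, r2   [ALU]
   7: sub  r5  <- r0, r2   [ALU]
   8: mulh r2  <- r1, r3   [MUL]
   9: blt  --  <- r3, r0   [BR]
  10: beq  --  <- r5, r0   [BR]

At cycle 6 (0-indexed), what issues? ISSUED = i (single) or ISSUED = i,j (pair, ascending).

  cy0 -> i0 (xor) WAW r0
  cy1 -> i1 (add) RAW r0
  cy2 -> i2,i3 (mulh+add) dual
  cy3 -> i4,i5 (sub+and) dual
  cy4 -> i6,i7 (or+sub) dual
  cy5 -> i8 (mulh) no-port MUL/BR
  cy6 -> i9 (blt) no-port BR/BR
  cy7 -> i10 (beq) tail

ISSUED = 9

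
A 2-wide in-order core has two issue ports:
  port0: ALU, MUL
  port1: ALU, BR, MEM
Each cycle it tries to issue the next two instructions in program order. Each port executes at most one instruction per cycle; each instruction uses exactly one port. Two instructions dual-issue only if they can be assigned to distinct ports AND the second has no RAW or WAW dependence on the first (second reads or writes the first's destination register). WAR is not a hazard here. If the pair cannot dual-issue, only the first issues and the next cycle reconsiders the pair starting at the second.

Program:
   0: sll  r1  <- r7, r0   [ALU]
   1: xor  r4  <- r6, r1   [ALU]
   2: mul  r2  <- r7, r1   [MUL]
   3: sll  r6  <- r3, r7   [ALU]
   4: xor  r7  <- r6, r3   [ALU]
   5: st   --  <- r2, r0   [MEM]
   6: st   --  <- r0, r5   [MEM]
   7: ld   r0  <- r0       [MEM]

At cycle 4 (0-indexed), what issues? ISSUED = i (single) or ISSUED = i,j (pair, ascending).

ISSUED = 6

#0 head=0: sll.ALU i0 RAW r1
#1 head=1: xor.ALU/mul.MUL i1+i2 2-wide
#2 head=3: sll.ALU i3 RAW r6
#3 head=4: xor.ALU/st.MEM i4+i5 2-wide
#4 head=6: st.MEM i6 no-port MEM/MEM
#5 head=7: ld.MEM i7 tail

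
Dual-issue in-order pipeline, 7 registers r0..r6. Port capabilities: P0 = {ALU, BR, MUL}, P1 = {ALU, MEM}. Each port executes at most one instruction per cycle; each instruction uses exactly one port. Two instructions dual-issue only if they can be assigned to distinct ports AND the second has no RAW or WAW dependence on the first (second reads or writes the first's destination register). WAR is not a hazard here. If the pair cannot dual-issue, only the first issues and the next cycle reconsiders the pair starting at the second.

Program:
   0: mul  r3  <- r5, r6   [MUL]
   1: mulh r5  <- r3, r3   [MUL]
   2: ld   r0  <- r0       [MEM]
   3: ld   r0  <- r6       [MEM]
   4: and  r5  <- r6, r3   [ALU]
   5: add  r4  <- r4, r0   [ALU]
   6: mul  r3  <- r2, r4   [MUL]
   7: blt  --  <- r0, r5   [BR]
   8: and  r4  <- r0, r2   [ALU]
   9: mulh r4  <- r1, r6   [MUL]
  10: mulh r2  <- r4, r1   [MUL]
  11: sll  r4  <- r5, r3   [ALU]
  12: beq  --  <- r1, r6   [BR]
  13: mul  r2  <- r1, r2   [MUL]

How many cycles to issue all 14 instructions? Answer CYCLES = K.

CYCLES = 10

t=0 i0:mul ; no-port MUL/MUL
t=1 i1&i2:mulh/ld ; 2-wide
t=2 i3&i4:ld/and ; 2-wide
t=3 i5:add ; RAW r4
t=4 i6:mul ; no-port MUL/BR
t=5 i7&i8:blt/and ; 2-wide
t=6 i9:mulh ; no-port MUL/MUL
t=7 i10&i11:mulh/sll ; 2-wide
t=8 i12:beq ; no-port BR/MUL
t=9 i13:mul ; tail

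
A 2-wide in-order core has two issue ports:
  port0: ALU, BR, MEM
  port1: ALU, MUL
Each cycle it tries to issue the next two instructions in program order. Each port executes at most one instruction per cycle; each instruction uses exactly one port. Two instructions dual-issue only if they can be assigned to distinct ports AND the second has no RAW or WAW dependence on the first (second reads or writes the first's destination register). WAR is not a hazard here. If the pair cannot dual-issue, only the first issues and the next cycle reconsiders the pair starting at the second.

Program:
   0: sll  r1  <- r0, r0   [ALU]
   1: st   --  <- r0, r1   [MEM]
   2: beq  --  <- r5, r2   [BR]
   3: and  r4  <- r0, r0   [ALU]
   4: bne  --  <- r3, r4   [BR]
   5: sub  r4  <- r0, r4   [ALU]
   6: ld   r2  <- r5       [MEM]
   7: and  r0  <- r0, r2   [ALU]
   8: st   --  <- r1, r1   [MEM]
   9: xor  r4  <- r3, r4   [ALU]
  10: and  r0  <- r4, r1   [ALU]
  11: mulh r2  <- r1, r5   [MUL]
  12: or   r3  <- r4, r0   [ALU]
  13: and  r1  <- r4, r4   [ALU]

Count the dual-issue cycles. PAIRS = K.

PAIRS = 5

#0 head=0: sll.ALU i0 RAW r1
#1 head=1: st.MEM i1 no-port MEM/BR
#2 head=2: beq.BR/and.ALU i2,i3 dual
#3 head=4: bne.BR/sub.ALU i4,i5 dual
#4 head=6: ld.MEM i6 RAW r2
#5 head=7: and.ALU/st.MEM i7,i8 dual
#6 head=9: xor.ALU i9 RAW r4
#7 head=10: and.ALU/mulh.MUL i10,i11 dual
#8 head=12: or.ALU/and.ALU i12,i13 dual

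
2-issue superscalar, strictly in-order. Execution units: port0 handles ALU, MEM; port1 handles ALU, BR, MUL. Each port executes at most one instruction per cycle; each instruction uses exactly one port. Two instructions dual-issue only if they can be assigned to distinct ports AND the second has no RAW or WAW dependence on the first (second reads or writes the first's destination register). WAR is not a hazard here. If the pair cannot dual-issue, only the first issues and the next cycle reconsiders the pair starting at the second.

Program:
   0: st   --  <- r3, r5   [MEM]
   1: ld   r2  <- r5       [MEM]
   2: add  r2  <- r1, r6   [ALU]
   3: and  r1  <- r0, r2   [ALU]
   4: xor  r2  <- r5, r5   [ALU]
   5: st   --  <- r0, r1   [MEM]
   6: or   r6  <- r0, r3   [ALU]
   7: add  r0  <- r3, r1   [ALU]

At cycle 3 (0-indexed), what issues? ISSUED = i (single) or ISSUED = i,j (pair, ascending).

ISSUED = 3,4

  cy0 -> i0 (st.MEM) no-port MEM/MEM
  cy1 -> i1 (ld.MEM) WAW r2
  cy2 -> i2 (add.ALU) RAW r2
  cy3 -> i3/i4 (and.ALU;xor.ALU) pair
  cy4 -> i5/i6 (st.MEM;or.ALU) pair
  cy5 -> i7 (add.ALU) tail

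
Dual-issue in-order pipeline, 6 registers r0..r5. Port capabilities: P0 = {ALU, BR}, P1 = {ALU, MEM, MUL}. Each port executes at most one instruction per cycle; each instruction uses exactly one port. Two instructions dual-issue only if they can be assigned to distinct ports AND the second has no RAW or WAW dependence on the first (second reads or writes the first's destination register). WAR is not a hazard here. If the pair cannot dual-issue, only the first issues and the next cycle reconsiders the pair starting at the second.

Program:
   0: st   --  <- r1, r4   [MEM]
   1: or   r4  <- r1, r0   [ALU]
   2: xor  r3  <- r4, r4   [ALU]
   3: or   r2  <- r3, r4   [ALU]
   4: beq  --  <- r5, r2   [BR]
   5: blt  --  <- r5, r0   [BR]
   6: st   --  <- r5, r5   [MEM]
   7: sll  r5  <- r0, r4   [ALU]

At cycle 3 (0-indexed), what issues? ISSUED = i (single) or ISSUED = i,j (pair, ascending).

ISSUED = 4

#0 head=0: st or i0/i1 2-wide
#1 head=2: xor i2 RAW r3
#2 head=3: or i3 RAW r2
#3 head=4: beq i4 no-port BR/BR
#4 head=5: blt st i5/i6 2-wide
#5 head=7: sll i7 tail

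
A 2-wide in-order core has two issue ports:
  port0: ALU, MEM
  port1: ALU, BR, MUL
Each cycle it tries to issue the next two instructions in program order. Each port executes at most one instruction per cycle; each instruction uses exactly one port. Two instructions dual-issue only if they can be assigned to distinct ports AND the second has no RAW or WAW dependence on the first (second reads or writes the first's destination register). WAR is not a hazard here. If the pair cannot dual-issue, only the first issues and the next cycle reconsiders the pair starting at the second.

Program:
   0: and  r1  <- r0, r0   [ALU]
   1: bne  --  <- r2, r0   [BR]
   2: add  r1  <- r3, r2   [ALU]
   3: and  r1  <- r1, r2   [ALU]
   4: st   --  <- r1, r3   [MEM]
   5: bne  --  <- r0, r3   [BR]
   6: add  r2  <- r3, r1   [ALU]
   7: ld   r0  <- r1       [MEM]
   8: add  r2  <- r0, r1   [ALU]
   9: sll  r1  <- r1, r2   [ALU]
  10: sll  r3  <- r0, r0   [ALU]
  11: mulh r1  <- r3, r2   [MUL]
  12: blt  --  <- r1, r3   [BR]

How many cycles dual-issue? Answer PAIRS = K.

PAIRS = 4

#0 head=0: and.ALU/bne.BR i0+i1 dual
#1 head=2: add.ALU i2 RAW+WAW r1
#2 head=3: and.ALU i3 RAW r1
#3 head=4: st.MEM/bne.BR i4+i5 dual
#4 head=6: add.ALU/ld.MEM i6+i7 dual
#5 head=8: add.ALU i8 RAW r2
#6 head=9: sll.ALU/sll.ALU i9+i10 dual
#7 head=11: mulh.MUL i11 no-port MUL/BR
#8 head=12: blt.BR i12 tail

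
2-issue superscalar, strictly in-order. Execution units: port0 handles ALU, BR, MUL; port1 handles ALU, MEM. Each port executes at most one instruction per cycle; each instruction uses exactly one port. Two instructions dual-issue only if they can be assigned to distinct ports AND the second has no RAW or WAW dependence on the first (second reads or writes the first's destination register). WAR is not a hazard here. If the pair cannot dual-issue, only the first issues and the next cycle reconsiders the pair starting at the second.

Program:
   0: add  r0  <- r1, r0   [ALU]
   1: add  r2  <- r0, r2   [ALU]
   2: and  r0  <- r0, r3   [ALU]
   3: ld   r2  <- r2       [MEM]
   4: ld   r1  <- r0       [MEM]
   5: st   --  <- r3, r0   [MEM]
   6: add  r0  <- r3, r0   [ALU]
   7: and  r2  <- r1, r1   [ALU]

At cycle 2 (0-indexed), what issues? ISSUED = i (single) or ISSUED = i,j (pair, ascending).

[0] i0  add  -- RAW r0
[1] i1,i2  add/and  -- pair
[2] i3  ld  -- no-port MEM/MEM
[3] i4  ld  -- no-port MEM/MEM
[4] i5,i6  st/add  -- pair
[5] i7  and  -- tail

ISSUED = 3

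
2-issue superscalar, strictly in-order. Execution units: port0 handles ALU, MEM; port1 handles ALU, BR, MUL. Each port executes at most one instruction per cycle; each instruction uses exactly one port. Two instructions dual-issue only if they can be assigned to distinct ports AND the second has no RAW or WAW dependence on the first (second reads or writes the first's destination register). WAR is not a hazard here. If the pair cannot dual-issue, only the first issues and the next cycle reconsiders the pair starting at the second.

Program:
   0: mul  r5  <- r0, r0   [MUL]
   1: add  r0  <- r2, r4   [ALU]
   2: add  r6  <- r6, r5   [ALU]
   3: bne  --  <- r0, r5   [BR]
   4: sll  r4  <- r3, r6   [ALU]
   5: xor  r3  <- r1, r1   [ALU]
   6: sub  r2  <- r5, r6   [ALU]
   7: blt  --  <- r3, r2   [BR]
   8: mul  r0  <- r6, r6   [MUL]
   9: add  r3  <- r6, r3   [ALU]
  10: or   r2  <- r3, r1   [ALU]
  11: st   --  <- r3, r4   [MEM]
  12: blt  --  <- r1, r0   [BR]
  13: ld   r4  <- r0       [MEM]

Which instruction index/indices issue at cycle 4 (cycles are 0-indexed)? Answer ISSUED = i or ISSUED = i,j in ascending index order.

ISSUED = 7

c0: i0,i1 mul.MUL;add.ALU  dual
c1: i2,i3 add.ALU;bne.BR  dual
c2: i4,i5 sll.ALU;xor.ALU  dual
c3: i6 sub.ALU  RAW r2
c4: i7 blt.BR  no-port BR/MUL
c5: i8,i9 mul.MUL;add.ALU  dual
c6: i10,i11 or.ALU;st.MEM  dual
c7: i12,i13 blt.BR;ld.MEM  dual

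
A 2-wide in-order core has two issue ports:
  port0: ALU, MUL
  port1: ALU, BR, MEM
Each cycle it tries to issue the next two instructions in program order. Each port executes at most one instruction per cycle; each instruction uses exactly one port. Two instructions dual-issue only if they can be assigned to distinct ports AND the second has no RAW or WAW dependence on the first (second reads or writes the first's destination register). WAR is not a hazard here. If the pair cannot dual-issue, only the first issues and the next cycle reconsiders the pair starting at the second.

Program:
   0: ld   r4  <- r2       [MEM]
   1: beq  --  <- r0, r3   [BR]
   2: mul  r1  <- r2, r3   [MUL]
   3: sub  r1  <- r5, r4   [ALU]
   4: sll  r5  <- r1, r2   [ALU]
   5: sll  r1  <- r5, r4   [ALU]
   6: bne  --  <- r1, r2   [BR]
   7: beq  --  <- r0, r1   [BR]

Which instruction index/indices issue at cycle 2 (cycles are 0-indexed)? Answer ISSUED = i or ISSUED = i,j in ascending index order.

ISSUED = 3

#0 head=0: ld i0 no-port MEM/BR
#1 head=1: beq+mul i1,i2 pair
#2 head=3: sub i3 RAW r1
#3 head=4: sll i4 RAW r5
#4 head=5: sll i5 RAW r1
#5 head=6: bne i6 no-port BR/BR
#6 head=7: beq i7 tail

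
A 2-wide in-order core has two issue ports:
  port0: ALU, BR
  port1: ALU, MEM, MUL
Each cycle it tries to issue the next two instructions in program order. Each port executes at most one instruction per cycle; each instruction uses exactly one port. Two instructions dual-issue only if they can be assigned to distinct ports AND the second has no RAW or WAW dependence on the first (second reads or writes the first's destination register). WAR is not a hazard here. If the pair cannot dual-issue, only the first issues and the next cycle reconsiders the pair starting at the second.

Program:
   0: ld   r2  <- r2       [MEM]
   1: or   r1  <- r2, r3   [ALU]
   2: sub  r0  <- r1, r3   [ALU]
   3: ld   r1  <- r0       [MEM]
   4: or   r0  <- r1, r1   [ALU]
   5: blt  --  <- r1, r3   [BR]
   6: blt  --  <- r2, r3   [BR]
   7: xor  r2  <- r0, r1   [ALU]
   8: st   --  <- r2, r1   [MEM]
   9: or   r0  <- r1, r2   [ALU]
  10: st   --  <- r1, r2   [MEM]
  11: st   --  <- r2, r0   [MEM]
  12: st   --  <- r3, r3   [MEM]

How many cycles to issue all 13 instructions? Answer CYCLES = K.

CYCLES = 10

t=0 i0:ld ; RAW r2
t=1 i1:or ; RAW r1
t=2 i2:sub ; RAW r0
t=3 i3:ld ; RAW r1
t=4 i4,i5:or/blt ; 2-wide
t=5 i6,i7:blt/xor ; 2-wide
t=6 i8,i9:st/or ; 2-wide
t=7 i10:st ; no-port MEM/MEM
t=8 i11:st ; no-port MEM/MEM
t=9 i12:st ; tail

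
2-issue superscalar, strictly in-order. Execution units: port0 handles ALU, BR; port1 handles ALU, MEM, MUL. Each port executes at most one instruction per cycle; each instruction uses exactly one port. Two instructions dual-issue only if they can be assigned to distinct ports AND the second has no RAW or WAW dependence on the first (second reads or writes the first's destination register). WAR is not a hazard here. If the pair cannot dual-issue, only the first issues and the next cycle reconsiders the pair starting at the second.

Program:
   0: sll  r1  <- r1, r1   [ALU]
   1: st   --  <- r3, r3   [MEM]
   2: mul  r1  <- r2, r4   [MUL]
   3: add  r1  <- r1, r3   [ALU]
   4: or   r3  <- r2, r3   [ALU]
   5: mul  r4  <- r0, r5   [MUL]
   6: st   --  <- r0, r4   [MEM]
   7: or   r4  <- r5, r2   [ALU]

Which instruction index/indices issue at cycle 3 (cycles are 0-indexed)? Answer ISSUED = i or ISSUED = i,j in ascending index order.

ISSUED = 5

t=0 i0+i1:sll.ALU+st.MEM ; pair
t=1 i2:mul.MUL ; RAW+WAW r1
t=2 i3+i4:add.ALU+or.ALU ; pair
t=3 i5:mul.MUL ; no-port MUL/MEM
t=4 i6+i7:st.MEM+or.ALU ; pair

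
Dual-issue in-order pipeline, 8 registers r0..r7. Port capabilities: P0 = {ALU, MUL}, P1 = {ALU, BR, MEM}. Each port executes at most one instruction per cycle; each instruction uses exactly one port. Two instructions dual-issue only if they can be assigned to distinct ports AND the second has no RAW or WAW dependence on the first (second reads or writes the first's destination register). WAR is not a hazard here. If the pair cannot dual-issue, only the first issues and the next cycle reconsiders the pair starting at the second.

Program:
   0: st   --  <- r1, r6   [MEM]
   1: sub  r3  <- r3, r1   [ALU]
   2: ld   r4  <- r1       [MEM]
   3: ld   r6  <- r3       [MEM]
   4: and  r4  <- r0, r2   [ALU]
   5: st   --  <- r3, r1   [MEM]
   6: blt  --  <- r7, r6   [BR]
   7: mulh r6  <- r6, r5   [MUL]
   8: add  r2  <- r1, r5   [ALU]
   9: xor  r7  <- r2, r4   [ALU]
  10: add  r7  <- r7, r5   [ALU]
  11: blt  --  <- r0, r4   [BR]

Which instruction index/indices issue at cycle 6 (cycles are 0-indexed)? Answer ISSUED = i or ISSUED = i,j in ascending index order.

ISSUED = 9

c0: i0+i1 st;sub  pair
c1: i2 ld  no-port MEM/MEM
c2: i3+i4 ld;and  pair
c3: i5 st  no-port MEM/BR
c4: i6+i7 blt;mulh  pair
c5: i8 add  RAW r2
c6: i9 xor  RAW+WAW r7
c7: i10+i11 add;blt  pair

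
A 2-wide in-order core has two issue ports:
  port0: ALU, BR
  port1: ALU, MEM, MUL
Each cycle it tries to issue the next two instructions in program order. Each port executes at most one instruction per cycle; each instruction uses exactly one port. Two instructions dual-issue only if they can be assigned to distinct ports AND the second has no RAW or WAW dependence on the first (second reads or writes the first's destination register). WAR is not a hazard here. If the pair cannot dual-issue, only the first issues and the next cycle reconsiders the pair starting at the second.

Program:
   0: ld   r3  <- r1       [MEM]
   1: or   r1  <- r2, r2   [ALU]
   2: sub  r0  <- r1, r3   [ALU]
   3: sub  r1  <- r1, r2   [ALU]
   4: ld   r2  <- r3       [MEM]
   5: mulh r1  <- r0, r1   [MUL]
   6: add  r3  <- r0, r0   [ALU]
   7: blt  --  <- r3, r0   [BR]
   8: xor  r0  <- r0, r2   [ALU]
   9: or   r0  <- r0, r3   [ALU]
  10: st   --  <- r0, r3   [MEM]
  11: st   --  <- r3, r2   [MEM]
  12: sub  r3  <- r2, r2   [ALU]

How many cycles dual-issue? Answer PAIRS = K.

PAIRS = 5

[0] i0/i1  ld or  -- 2-wide
[1] i2/i3  sub sub  -- 2-wide
[2] i4  ld  -- no-port MEM/MUL
[3] i5/i6  mulh add  -- 2-wide
[4] i7/i8  blt xor  -- 2-wide
[5] i9  or  -- RAW r0
[6] i10  st  -- no-port MEM/MEM
[7] i11/i12  st sub  -- 2-wide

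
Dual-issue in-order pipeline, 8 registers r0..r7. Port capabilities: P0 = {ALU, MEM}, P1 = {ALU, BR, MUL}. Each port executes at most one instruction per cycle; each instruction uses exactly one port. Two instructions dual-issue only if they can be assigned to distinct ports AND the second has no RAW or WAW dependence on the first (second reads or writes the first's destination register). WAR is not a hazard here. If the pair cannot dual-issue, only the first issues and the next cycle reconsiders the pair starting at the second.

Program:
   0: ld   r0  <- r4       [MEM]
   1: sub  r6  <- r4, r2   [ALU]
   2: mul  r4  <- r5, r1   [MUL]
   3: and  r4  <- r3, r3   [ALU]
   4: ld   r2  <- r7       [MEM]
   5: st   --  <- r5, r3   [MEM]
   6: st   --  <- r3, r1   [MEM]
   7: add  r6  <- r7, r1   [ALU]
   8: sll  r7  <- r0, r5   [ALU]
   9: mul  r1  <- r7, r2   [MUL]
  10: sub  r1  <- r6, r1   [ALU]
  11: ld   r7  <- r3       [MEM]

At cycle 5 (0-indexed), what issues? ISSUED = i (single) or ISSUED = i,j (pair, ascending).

[0] i0&i1  ld.MEM sub.ALU  -- pair
[1] i2  mul.MUL  -- WAW r4
[2] i3&i4  and.ALU ld.MEM  -- pair
[3] i5  st.MEM  -- no-port MEM/MEM
[4] i6&i7  st.MEM add.ALU  -- pair
[5] i8  sll.ALU  -- RAW r7
[6] i9  mul.MUL  -- RAW+WAW r1
[7] i10&i11  sub.ALU ld.MEM  -- pair

ISSUED = 8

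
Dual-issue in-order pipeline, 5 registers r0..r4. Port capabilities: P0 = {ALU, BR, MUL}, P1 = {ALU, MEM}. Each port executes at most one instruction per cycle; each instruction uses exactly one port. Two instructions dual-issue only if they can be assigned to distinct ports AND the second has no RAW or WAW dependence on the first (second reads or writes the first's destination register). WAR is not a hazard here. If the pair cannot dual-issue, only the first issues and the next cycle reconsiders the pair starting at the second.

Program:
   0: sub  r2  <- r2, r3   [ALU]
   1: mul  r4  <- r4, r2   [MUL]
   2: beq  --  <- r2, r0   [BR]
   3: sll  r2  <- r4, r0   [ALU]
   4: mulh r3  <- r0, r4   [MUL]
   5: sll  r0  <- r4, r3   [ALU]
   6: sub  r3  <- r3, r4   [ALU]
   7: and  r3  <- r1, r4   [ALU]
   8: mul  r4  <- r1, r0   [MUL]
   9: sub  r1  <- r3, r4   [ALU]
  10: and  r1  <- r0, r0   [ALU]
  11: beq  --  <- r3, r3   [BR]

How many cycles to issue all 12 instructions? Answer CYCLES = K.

0. sub @i0  | RAW r2
1. mul @i1  | no-port MUL/BR
2. beq+sll @i2,i3  | pair
3. mulh @i4  | RAW r3
4. sll+sub @i5,i6  | pair
5. and+mul @i7,i8  | pair
6. sub @i9  | WAW r1
7. and+beq @i10,i11  | pair

CYCLES = 8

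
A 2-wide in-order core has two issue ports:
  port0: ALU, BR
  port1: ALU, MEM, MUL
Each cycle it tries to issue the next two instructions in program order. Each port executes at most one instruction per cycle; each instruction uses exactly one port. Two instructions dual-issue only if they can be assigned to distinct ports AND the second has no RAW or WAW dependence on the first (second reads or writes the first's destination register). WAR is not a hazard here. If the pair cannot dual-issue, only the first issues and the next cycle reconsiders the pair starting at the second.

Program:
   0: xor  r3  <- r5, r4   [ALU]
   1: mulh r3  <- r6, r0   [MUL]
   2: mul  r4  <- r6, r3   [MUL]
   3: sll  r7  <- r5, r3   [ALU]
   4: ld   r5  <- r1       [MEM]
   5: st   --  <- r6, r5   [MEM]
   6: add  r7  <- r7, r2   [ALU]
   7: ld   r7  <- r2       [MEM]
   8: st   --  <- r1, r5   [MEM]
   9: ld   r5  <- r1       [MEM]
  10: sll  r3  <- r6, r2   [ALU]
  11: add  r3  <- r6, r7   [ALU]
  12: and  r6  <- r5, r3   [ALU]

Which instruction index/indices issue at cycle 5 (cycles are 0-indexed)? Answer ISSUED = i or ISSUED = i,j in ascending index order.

ISSUED = 7

t=0 i0:xor.ALU ; WAW r3
t=1 i1:mulh.MUL ; no-port MUL/MUL
t=2 i2,i3:mul.MUL/sll.ALU ; pair
t=3 i4:ld.MEM ; no-port MEM/MEM
t=4 i5,i6:st.MEM/add.ALU ; pair
t=5 i7:ld.MEM ; no-port MEM/MEM
t=6 i8:st.MEM ; no-port MEM/MEM
t=7 i9,i10:ld.MEM/sll.ALU ; pair
t=8 i11:add.ALU ; RAW r3
t=9 i12:and.ALU ; tail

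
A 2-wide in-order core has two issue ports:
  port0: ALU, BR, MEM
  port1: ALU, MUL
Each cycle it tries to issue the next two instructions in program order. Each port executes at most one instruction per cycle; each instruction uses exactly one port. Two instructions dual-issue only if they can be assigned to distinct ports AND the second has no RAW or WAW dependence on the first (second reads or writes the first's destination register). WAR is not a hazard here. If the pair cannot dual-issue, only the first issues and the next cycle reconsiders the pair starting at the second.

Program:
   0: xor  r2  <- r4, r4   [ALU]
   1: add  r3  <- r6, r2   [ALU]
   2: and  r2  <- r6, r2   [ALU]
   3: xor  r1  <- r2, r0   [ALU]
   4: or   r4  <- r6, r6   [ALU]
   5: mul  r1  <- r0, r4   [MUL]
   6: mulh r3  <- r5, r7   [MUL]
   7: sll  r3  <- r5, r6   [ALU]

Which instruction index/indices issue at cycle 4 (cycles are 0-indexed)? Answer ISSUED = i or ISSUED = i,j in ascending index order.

t=0 i0:xor.ALU ; RAW r2
t=1 i1/i2:add.ALU and.ALU ; dual
t=2 i3/i4:xor.ALU or.ALU ; dual
t=3 i5:mul.MUL ; no-port MUL/MUL
t=4 i6:mulh.MUL ; WAW r3
t=5 i7:sll.ALU ; tail

ISSUED = 6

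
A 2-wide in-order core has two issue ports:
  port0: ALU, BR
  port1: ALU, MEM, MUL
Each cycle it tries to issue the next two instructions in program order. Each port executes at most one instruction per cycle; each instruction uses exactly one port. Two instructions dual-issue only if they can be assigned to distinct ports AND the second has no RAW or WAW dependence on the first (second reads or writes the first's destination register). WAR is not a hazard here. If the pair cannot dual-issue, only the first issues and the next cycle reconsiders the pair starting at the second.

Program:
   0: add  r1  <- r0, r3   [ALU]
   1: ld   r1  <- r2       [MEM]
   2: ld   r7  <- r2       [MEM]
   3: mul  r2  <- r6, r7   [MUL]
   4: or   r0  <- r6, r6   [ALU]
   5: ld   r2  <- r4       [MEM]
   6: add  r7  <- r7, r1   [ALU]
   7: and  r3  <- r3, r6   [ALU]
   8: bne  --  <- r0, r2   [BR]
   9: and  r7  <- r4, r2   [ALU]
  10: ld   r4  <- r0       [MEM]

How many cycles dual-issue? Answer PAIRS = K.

  cy0 -> i0 (add.ALU) WAW r1
  cy1 -> i1 (ld.MEM) no-port MEM/MEM
  cy2 -> i2 (ld.MEM) no-port MEM/MUL
  cy3 -> i3+i4 (mul.MUL/or.ALU) pair
  cy4 -> i5+i6 (ld.MEM/add.ALU) pair
  cy5 -> i7+i8 (and.ALU/bne.BR) pair
  cy6 -> i9+i10 (and.ALU/ld.MEM) pair

PAIRS = 4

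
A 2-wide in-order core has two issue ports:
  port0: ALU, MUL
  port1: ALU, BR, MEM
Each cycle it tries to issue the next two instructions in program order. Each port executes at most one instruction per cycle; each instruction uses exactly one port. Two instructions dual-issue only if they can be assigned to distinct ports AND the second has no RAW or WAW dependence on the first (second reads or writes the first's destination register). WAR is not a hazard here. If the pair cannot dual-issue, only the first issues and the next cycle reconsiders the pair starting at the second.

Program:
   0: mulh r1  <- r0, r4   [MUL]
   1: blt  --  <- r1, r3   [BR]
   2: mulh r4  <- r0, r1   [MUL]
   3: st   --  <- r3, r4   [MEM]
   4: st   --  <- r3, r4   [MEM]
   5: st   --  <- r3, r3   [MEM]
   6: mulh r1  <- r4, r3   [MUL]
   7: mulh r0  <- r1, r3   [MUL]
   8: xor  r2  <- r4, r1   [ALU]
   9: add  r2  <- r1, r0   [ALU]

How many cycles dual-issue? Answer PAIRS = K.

PAIRS = 3

0. mulh.MUL @i0  | RAW r1
1. blt.BR+mulh.MUL @i1/i2  | pair
2. st.MEM @i3  | no-port MEM/MEM
3. st.MEM @i4  | no-port MEM/MEM
4. st.MEM+mulh.MUL @i5/i6  | pair
5. mulh.MUL+xor.ALU @i7/i8  | pair
6. add.ALU @i9  | tail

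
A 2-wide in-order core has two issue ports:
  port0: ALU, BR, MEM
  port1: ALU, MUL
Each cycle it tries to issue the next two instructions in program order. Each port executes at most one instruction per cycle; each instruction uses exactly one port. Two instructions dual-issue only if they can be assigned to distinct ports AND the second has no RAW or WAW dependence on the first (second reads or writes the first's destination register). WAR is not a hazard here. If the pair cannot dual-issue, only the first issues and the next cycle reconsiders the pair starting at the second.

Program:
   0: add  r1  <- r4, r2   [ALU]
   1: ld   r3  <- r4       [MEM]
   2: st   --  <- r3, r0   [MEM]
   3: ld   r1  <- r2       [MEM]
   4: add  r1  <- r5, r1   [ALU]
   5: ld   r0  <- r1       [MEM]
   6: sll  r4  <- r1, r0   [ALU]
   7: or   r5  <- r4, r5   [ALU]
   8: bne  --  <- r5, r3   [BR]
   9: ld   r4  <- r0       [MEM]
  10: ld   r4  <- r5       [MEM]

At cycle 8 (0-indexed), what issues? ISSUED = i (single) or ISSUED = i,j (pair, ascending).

ISSUED = 9

#0 head=0: add.ALU;ld.MEM i0+i1 pair
#1 head=2: st.MEM i2 no-port MEM/MEM
#2 head=3: ld.MEM i3 RAW+WAW r1
#3 head=4: add.ALU i4 RAW r1
#4 head=5: ld.MEM i5 RAW r0
#5 head=6: sll.ALU i6 RAW r4
#6 head=7: or.ALU i7 RAW r5
#7 head=8: bne.BR i8 no-port BR/MEM
#8 head=9: ld.MEM i9 no-port MEM/MEM
#9 head=10: ld.MEM i10 tail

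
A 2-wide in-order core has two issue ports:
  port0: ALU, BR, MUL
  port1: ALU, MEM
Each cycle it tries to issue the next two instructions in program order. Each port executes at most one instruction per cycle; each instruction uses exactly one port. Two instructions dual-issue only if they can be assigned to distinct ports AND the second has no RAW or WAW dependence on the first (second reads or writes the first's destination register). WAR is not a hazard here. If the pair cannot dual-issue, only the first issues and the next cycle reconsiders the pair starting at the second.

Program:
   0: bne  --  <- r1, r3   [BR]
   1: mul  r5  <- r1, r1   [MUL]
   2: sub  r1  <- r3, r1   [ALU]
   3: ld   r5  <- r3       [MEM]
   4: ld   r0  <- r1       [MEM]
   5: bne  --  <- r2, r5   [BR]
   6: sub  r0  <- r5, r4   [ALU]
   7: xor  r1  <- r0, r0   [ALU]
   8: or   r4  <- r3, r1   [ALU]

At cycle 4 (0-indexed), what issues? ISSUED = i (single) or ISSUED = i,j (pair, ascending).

[0] i0  bne  -- no-port BR/MUL
[1] i1&i2  mul sub  -- pair
[2] i3  ld  -- no-port MEM/MEM
[3] i4&i5  ld bne  -- pair
[4] i6  sub  -- RAW r0
[5] i7  xor  -- RAW r1
[6] i8  or  -- tail

ISSUED = 6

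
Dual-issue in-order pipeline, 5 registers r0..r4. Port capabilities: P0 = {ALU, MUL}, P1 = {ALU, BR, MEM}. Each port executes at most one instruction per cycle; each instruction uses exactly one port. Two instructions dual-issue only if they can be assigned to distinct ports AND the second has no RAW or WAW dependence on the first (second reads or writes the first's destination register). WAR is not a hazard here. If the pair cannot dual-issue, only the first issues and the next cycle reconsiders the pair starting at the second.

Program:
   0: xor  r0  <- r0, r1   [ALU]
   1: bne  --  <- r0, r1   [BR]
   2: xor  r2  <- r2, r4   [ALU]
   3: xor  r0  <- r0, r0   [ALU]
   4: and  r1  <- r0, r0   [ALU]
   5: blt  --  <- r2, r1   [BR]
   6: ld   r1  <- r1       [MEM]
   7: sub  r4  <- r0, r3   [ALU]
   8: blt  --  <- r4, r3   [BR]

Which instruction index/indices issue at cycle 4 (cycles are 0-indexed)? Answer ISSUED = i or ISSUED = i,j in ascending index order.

ISSUED = 5

  cy0 -> i0 (xor) RAW r0
  cy1 -> i1+i2 (bne+xor) 2-wide
  cy2 -> i3 (xor) RAW r0
  cy3 -> i4 (and) RAW r1
  cy4 -> i5 (blt) no-port BR/MEM
  cy5 -> i6+i7 (ld+sub) 2-wide
  cy6 -> i8 (blt) tail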